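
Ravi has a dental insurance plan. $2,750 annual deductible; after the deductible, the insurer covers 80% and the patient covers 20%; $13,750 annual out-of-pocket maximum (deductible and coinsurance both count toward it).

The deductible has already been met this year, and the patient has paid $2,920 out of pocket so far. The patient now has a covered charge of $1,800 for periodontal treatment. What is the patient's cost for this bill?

With the deductible met, the entire $1,800 is subject to coinsurance.
20% of $1,800 = $360 falls to the patient.
Year-to-date out-of-pocket becomes $2,920 + $360 = $3,280, still under the $13,750 maximum, so no cap applies.

$360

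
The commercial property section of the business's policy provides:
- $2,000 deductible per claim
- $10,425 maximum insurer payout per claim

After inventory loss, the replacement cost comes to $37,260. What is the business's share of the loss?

Less the $2,000 deductible: $37,260 − $2,000 = $35,260.
Since $35,260 > $10,425, the payout is capped at $10,425.
The business bears the rest of the original loss: $37,260 − $10,425 = $26,835.

$26,835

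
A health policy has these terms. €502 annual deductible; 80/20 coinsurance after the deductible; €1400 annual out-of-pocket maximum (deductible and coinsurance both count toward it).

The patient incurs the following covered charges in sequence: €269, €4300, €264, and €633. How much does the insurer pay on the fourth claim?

€601.20

Claim 1 (€269): entire amount goes to the deductible. Cost to patient: €269. OOP to date €269. Insurer: €269 − €269 = €0.
Claim 2 (€4300): deductible takes €233, €4067 remains; coinsurance €4067 × 20% = €813.40. Cost to patient: €1046.40. OOP to date €1315.40. Plan pays €4300 − €1046.40 = €3253.60.
Claim 3 (€264): deductible met; 20% of €264 = €52.80. Patient pays €52.80; OOP now €1368.20. Insurer: €264 − €52.80 = €211.20.
Claim 4 (€633): deductible already satisfied, so patient's share is 20% × €633 = €126.60. Adding that to €1368.20 gives €1494.80, past the €1400 cap; patient pays only €1400 − €1368.20 = €31.80. Plan pays €633 − €31.80 = €601.20.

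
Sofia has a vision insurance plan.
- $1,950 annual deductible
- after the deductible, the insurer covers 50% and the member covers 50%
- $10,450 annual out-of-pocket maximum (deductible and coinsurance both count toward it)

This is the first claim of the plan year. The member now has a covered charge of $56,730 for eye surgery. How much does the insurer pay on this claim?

$46,280

The full $1,950 deductible is still open; $1,950 of this bill applies to it.
That leaves $56,730 − $1,950 = $54,780 for coinsurance.
Coinsurance: $54,780 × 50% = $27,390.
Member responsibility before any cap: $1,950 + $27,390 = $29,340.
Adding $29,340 to the $0 already spent would give $29,340, which exceeds the $10,450 cap; the member pays just $10,450 − $0 = $10,450.
The insurer covers the remainder: $56,730 − $10,450 = $46,280.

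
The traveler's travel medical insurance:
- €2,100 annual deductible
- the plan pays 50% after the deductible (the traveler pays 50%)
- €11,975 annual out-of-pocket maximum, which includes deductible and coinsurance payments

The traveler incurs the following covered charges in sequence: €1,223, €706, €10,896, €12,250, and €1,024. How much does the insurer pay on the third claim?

#1 (€1,223): all of it applies to the deductible. Cost to traveler: €1,223. OOP to date €1,223. Plan pays €1,223 − €1,223 = €0.
#2 (€706): entire amount goes to the deductible. Cost to traveler: €706. OOP to date €1,929. Insurer: €706 − €706 = €0.
#3 (€10,896): deductible takes €171, €10,725 remains; traveler's 50% is €5,362.50. Cost to traveler: €5,533.50. OOP to date €7,462.50. Plan pays €10,896 − €5,533.50 = €5,362.50.

€5,362.50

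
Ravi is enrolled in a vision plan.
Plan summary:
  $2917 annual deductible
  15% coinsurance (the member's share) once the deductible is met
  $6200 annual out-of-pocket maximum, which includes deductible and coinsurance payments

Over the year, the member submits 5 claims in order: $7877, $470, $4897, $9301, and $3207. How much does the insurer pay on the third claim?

#1 ($7877): $2917 finishes the deductible; $4960 goes to coinsurance; 15% of $4960 = $744. Member owes $3661 (running OOP $3661). Plan pays $7877 − $3661 = $4216.
#2 ($470): deductible already satisfied, so member's share is 15% × $470 = $70.50. Cost to member: $70.50. OOP to date $3731.50. Insurer: $470 − $70.50 = $399.50.
#3 ($4897): 15% coinsurance on $4897 = $734.55. Member pays $734.55; OOP now $4466.05. Insurer: $4897 − $734.55 = $4162.45.

$4162.45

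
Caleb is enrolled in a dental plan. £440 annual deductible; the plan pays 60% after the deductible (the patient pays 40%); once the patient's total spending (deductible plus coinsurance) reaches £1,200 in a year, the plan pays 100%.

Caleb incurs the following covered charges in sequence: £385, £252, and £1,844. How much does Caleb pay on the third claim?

Bill 1, £385: entire amount goes to the deductible. Cost to patient: £385. OOP to date £385.
Bill 2, £252: £55 to deductible, leaving £197; coinsurance £197 × 40% = £78.80. Patient pays £133.80; OOP now £518.80.
Bill 3, £1,844: deductible met; 40% of £1,844 = £737.60. OOP would hit £1,256.40 > £1,200, so the cap limits the patient to £1,200 − £518.80 = £681.20.

£681.20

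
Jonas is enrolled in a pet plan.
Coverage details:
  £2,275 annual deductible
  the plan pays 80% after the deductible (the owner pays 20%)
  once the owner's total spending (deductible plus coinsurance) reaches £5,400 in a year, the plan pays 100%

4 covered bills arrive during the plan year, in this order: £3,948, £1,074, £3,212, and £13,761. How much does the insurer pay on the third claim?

Claim 1 — £3,948: £2,275 to deductible, leaving £1,673; coinsurance £1,673 × 20% = £334.60. Owner pays £2,609.60; OOP now £2,609.60. Plan pays £3,948 − £2,609.60 = £1,338.40.
Claim 2 — £1,074: 20% coinsurance on £1,074 = £214.80. Owner owes £214.80 (running OOP £2,824.40). Plan pays £1,074 − £214.80 = £859.20.
Claim 3 — £3,212: deductible already satisfied, so owner's share is 20% × £3,212 = £642.40. Owner pays £642.40; OOP now £3,466.80. Plan pays £3,212 − £642.40 = £2,569.60.

£2,569.60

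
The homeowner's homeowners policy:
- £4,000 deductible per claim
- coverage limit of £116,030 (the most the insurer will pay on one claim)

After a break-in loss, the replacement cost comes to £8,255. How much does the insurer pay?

£4,255

Less the £4,000 deductible: £8,255 − £4,000 = £4,255.
£4,255 ≤ £116,030, so the limit doesn't bind; insurer pays £4,255.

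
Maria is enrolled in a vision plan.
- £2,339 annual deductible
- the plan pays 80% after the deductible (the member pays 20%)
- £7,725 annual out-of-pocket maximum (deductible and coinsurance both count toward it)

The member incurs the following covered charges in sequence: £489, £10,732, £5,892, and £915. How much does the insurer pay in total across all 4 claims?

£12,551.20

Bill 1, £489: entire amount goes to the deductible. Cost to member: £489. OOP to date £489. Insurer: £489 − £489 = £0.
Bill 2, £10,732: £1,850 to deductible, leaving £8,882; 20% of £8,882 = £1,776.40. Cost to member: £3,626.40. OOP to date £4,115.40. Plan pays £10,732 − £3,626.40 = £7,105.60.
Bill 3, £5,892: 20% coinsurance on £5,892 = £1,178.40. Member pays £1,178.40; OOP now £5,293.80. Plan pays £5,892 − £1,178.40 = £4,713.60.
Bill 4, £915: 20% coinsurance on £915 = £183. Member owes £183 (running OOP £5,476.80). Insurer: £915 − £183 = £732.
Insurer total: £0 + £7,105.60 + £4,713.60 + £732 = £12,551.20.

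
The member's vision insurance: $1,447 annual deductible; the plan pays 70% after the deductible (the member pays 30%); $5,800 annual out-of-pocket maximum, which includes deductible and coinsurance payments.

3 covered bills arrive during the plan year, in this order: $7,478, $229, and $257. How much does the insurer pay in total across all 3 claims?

$4,561.90

Claim 1 ($7,478): $1,447 to deductible, leaving $6,031; member's 30% is $1,809.30. Member owes $3,256.30 (running OOP $3,256.30). Plan pays $7,478 − $3,256.30 = $4,221.70.
Claim 2 ($229): deductible met; 30% of $229 = $68.70. Member pays $68.70; OOP now $3,325. Plan pays $229 − $68.70 = $160.30.
Claim 3 ($257): deductible already satisfied, so member's share is 30% × $257 = $77.10. Member owes $77.10 (running OOP $3,402.10). Insurer: $257 − $77.10 = $179.90.
Insurer total = bills − member's total = $7,964 − $3,402.10 = $4,561.90.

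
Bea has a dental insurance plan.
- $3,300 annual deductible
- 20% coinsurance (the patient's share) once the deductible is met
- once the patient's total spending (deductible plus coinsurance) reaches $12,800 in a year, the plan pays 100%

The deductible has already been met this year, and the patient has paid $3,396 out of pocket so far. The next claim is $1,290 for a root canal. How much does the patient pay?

$258

With the deductible met, the entire $1,290 is subject to coinsurance.
Patient's 20% share of $1,290 is $258.
Year-to-date out-of-pocket becomes $3,396 + $258 = $3,654, still under the $12,800 maximum, so no cap applies.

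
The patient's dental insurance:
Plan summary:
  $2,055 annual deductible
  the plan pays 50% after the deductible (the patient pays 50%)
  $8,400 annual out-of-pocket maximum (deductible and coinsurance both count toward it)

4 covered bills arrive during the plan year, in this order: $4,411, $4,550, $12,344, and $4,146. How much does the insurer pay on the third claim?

Bill 1, $4,411: $2,055 finishes the deductible; $2,356 goes to coinsurance; coinsurance $2,356 × 50% = $1,178. Patient pays $3,233; OOP now $3,233. Plan pays $4,411 − $3,233 = $1,178.
Bill 2, $4,550: deductible already satisfied, so patient's share is 50% × $4,550 = $2,275. Cost to patient: $2,275. OOP to date $5,508. Plan pays $4,550 − $2,275 = $2,275.
Bill 3, $12,344: deductible met; 50% of $12,344 = $6,172. OOP would hit $11,680 > $8,400, so the cap limits the patient to $8,400 − $5,508 = $2,892. Insurer: $12,344 − $2,892 = $9,452.

$9,452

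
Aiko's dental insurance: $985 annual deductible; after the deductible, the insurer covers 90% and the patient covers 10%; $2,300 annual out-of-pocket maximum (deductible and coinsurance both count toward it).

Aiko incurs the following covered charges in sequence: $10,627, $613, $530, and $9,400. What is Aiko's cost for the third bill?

Bill 1, $10,627: deductible takes $985, $9,642 remains; patient's 10% is $964.20. Patient owes $1,949.20 (running OOP $1,949.20).
Bill 2, $613: deductible met; 10% of $613 = $61.30. Patient pays $61.30; OOP now $2,010.50.
Bill 3, $530: 10% coinsurance on $530 = $53. Patient owes $53 (running OOP $2,063.50).

$53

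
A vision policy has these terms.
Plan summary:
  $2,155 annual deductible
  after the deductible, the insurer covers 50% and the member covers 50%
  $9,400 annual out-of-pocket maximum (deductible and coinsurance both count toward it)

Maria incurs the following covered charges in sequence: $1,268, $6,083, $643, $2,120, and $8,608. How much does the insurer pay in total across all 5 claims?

$9,322

Claim 1 — $1,268: entire amount goes to the deductible. Member pays $1,268; OOP now $1,268. Insurer: $1,268 − $1,268 = $0.
Claim 2 — $6,083: $887 finishes the deductible; $5,196 goes to coinsurance; 50% of $5,196 = $2,598. Member pays $3,485; OOP now $4,753. Insurer: $6,083 − $3,485 = $2,598.
Claim 3 — $643: deductible met; 50% of $643 = $321.50. Member owes $321.50 (running OOP $5,074.50). Plan pays $643 − $321.50 = $321.50.
Claim 4 — $2,120: deductible met; 50% of $2,120 = $1,060. Cost to member: $1,060. OOP to date $6,134.50. Insurer: $2,120 − $1,060 = $1,060.
Claim 5 — $8,608: deductible met; 50% of $8,608 = $4,304. Adding that to $6,134.50 gives $10,438.50, past the $9,400 cap; member pays only $9,400 − $6,134.50 = $3,265.50. Plan pays $8,608 − $3,265.50 = $5,342.50.
Insurer total = bills − member's total = $18,722 − $9,400 = $9,322.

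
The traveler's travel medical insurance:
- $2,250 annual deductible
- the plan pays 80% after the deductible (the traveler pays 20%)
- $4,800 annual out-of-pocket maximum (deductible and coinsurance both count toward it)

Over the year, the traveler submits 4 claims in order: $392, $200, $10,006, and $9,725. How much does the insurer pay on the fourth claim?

$8,844.60

Claim 1 — $392: all of it applies to the deductible. Cost to traveler: $392. OOP to date $392. Plan pays $392 − $392 = $0.
Claim 2 — $200: entire amount goes to the deductible. Cost to traveler: $200. OOP to date $592. Plan pays $200 − $200 = $0.
Claim 3 — $10,006: $1,658 finishes the deductible; $8,348 goes to coinsurance; 20% of $8,348 = $1,669.60. Traveler pays $3,327.60; OOP now $3,919.60. Plan pays $10,006 − $3,327.60 = $6,678.40.
Claim 4 — $9,725: deductible met; 20% of $9,725 = $1,945. Adding that to $3,919.60 gives $5,864.60, past the $4,800 cap; traveler pays only $4,800 − $3,919.60 = $880.40. Plan pays $9,725 − $880.40 = $8,844.60.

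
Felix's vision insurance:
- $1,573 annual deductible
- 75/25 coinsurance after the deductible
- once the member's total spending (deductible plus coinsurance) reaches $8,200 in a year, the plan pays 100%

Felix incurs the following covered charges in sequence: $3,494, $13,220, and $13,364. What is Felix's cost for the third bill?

Claim 1 — $3,494: $1,573 finishes the deductible; $1,921 goes to coinsurance; 25% of $1,921 = $480.25. Member pays $2,053.25; OOP now $2,053.25.
Claim 2 — $13,220: deductible met; 25% of $13,220 = $3,305. Member pays $3,305; OOP now $5,358.25.
Claim 3 — $13,364: deductible met; 25% of $13,364 = $3,341. That would push OOP to $8,699.25, over the $8,200 cap, so member pays $8,200 − $5,358.25 = $2,841.75.

$2,841.75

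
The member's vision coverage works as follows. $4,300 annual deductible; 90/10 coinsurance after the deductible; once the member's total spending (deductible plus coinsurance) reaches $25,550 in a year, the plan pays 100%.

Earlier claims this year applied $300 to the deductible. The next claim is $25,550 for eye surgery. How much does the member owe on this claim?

Deductible still to meet: $4,300 − $300 = $4,000.
The remaining $21,550 (= $25,550 − $4,000) moves to coinsurance.
10% of $21,550 = $2,155 falls to the member.
So the member owes $4,000 + $2,155 = $6,155 before any cap.
Year-to-date out-of-pocket becomes $300 + $6,155 = $6,455, still under the $25,550 maximum, so no cap applies.

$6,155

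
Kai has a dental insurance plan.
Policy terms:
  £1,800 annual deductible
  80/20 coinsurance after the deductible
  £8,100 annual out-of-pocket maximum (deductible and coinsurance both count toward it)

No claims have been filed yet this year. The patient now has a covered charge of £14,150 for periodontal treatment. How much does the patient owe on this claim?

Deductible not yet touched, so the first £1,800 of the bill goes to the deductible.
That leaves £14,150 − £1,800 = £12,350 for coinsurance.
20% of £12,350 = £2,470 falls to the patient.
So the patient owes £1,800 + £2,470 = £4,270 before any cap.
Total out-of-pocket so far would be £0 + £4,270 = £4,270, below the £8,100 cap — no reduction.

£4,270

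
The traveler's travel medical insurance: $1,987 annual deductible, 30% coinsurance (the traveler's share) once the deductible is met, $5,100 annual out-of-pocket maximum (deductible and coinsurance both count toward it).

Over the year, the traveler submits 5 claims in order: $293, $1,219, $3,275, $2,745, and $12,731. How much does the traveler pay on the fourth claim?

Claim 1 — $293: entire amount goes to the deductible. Cost to traveler: $293. OOP to date $293.
Claim 2 — $1,219: fully absorbed by the deductible. Cost to traveler: $1,219. OOP to date $1,512.
Claim 3 — $3,275: $475 to deductible, leaving $2,800; 30% of $2,800 = $840. Traveler owes $1,315 (running OOP $2,827).
Claim 4 — $2,745: 30% coinsurance on $2,745 = $823.50. Traveler pays $823.50; OOP now $3,650.50.

$823.50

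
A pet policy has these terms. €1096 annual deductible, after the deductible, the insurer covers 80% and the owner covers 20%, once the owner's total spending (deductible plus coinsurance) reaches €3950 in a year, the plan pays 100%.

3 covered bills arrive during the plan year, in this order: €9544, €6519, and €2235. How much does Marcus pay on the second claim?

Claim 1 (€9544): €1096 finishes the deductible; €8448 goes to coinsurance; owner's 20% is €1689.60. Owner owes €2785.60 (running OOP €2785.60).
Claim 2 (€6519): deductible met; 20% of €6519 = €1303.80. That would push OOP to €4089.40, over the €3950 cap, so owner pays €3950 − €2785.60 = €1164.40.

€1164.40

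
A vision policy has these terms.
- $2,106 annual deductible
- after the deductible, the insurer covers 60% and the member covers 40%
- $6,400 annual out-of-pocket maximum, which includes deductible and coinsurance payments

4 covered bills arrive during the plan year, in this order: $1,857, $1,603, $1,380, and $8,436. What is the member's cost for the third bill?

$552

Claim 1 ($1,857): fully absorbed by the deductible. Member pays $1,857; OOP now $1,857.
Claim 2 ($1,603): $249 finishes the deductible; $1,354 goes to coinsurance; coinsurance $1,354 × 40% = $541.60. Member owes $790.60 (running OOP $2,647.60).
Claim 3 ($1,380): deductible already satisfied, so member's share is 40% × $1,380 = $552. Member owes $552 (running OOP $3,199.60).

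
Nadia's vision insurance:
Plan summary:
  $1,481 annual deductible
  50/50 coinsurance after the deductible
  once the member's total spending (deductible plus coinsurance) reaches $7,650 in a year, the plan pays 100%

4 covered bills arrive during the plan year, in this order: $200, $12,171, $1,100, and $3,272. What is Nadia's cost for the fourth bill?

$174

Claim 1 — $200: all of it applies to the deductible. Member owes $200 (running OOP $200).
Claim 2 — $12,171: $1,281 finishes the deductible; $10,890 goes to coinsurance; 50% of $10,890 = $5,445. Member pays $6,726; OOP now $6,926.
Claim 3 — $1,100: deductible met; 50% of $1,100 = $550. Member pays $550; OOP now $7,476.
Claim 4 — $3,272: deductible met; 50% of $3,272 = $1,636. OOP would hit $9,112 > $7,650, so the cap limits the member to $7,650 − $7,476 = $174.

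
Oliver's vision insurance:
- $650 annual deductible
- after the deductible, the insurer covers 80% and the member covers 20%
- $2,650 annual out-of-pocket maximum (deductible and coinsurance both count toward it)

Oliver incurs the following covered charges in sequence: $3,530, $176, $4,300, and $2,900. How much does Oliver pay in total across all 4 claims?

$2,650

Claim 1 — $3,530: $650 finishes the deductible; $2,880 goes to coinsurance; 20% of $2,880 = $576. Member owes $1,226 (running OOP $1,226).
Claim 2 — $176: 20% coinsurance on $176 = $35.20. Member owes $35.20 (running OOP $1,261.20).
Claim 3 — $4,300: 20% coinsurance on $4,300 = $860. Member pays $860; OOP now $2,121.20.
Claim 4 — $2,900: 20% coinsurance on $2,900 = $580. That would push OOP to $2,701.20, over the $2,650 cap, so member pays $2,650 − $2,121.20 = $528.80.
Summing the member's payments: $1,226 + $35.20 + $860 + $528.80 = $2,650.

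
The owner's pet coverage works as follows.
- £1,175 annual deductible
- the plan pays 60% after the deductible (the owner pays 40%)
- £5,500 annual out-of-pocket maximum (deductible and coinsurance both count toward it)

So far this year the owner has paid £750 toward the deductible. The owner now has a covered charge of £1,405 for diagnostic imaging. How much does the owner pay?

Deductible still to meet: £1,175 − £750 = £425.
The remaining £980 (= £1,405 − £425) moves to coinsurance.
Owner's 40% share of £980 is £392.
So the owner owes £425 + £392 = £817 before any cap.
Cumulative spending £750 + £817 = £1,567 stays under the £5,500 maximum.

£817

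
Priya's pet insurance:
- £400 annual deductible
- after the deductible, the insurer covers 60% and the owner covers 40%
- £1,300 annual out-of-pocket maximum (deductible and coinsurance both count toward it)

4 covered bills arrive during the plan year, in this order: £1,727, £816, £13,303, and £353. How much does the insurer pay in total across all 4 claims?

£14,899

Claim 1 (£1,727): £400 finishes the deductible; £1,327 goes to coinsurance; coinsurance £1,327 × 40% = £530.80. Owner pays £930.80; OOP now £930.80. Insurer: £1,727 − £930.80 = £796.20.
Claim 2 (£816): 40% coinsurance on £816 = £326.40. Owner owes £326.40 (running OOP £1,257.20). Plan pays £816 − £326.40 = £489.60.
Claim 3 (£13,303): deductible already satisfied, so owner's share is 40% × £13,303 = £5,321.20. Adding that to £1,257.20 gives £6,578.40, past the £1,300 cap; owner pays only £1,300 − £1,257.20 = £42.80. Plan pays £13,303 − £42.80 = £13,260.20.
Claim 4 (£353): 40% coinsurance on £353 = £141.20. OOP would hit £1,441.20 > £1,300, so the cap limits the owner to £1,300 − £1,300 = £0. Plan pays £353 − £0 = £353.
Insurer total = bills − owner's total = £16,199 − £1,300 = £14,899.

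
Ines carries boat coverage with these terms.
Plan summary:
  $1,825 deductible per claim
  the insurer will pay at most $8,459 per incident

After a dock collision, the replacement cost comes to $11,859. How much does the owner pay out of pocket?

$3,400

Less the $1,825 deductible: $11,859 − $1,825 = $10,034.
The $8,459 per-incident cap binds; insurer pays $8,459.
Out of pocket: $11,859 − $8,459 = $3,400.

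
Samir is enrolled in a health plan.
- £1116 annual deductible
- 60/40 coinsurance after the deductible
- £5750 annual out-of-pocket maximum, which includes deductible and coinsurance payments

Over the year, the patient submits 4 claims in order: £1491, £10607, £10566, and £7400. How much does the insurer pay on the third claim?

£10324.80

Claim 1 (£1491): deductible takes £1116, £375 remains; patient's 40% is £150. Cost to patient: £1266. OOP to date £1266. Plan pays £1491 − £1266 = £225.
Claim 2 (£10607): 40% coinsurance on £10607 = £4242.80. Patient owes £4242.80 (running OOP £5508.80). Plan pays £10607 − £4242.80 = £6364.20.
Claim 3 (£10566): deductible already satisfied, so patient's share is 40% × £10566 = £4226.40. That would push OOP to £9735.20, over the £5750 cap, so patient pays £5750 − £5508.80 = £241.20. Plan pays £10566 − £241.20 = £10324.80.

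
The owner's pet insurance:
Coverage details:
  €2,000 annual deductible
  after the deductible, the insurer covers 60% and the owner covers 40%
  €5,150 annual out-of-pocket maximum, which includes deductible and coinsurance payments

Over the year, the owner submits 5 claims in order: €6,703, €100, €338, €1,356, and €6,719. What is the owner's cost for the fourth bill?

€542.40

#1 (€6,703): €2,000 to deductible, leaving €4,703; owner's 40% is €1,881.20. Owner owes €3,881.20 (running OOP €3,881.20).
#2 (€100): deductible met; 40% of €100 = €40. Owner owes €40 (running OOP €3,921.20).
#3 (€338): deductible already satisfied, so owner's share is 40% × €338 = €135.20. Owner owes €135.20 (running OOP €4,056.40).
#4 (€1,356): deductible already satisfied, so owner's share is 40% × €1,356 = €542.40. Owner pays €542.40; OOP now €4,598.80.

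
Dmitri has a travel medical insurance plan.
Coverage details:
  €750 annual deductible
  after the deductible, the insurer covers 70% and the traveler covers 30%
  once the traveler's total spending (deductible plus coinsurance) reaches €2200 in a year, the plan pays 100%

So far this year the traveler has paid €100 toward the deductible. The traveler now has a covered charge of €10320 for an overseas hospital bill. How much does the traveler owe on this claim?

€2100

Remaining deductible: €750 − €100 = €650.
The remaining €9670 (= €10320 − €650) moves to coinsurance.
Coinsurance: €9670 × 30% = €2901.
That puts the traveler's cost at €650 + €2901 = €3551 before any cap.
Adding €3551 to the €100 already spent would give €3651, which exceeds the €2200 cap; the traveler pays just €2200 − €100 = €2100.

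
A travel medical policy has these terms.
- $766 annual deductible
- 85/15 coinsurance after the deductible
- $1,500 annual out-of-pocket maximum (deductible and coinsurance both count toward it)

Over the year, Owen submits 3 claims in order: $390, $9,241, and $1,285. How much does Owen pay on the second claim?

Bill 1, $390: fully absorbed by the deductible. Cost to traveler: $390. OOP to date $390.
Bill 2, $9,241: $376 to deductible, leaving $8,865; 15% of $8,865 = $1,329.75. Together that's $376 + $1,329.75 = $1,705.75. Adding that to $390 gives $2,095.75, past the $1,500 cap; traveler pays only $1,500 − $390 = $1,110.

$1,110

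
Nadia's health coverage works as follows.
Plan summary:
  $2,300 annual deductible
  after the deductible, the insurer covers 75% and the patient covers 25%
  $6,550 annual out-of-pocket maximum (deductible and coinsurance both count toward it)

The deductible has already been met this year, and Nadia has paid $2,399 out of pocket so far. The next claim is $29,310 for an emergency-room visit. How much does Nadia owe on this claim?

The deductible is already satisfied, so the full bill goes to coinsurance.
25% of $29,310 = $7,327.50 falls to the patient.
Year-to-date out-of-pocket would reach $2,399 + $7,327.50 = $9,726.50, above the $6,550 maximum, so the patient pays only $6,550 − $2,399 = $4,151.

$4,151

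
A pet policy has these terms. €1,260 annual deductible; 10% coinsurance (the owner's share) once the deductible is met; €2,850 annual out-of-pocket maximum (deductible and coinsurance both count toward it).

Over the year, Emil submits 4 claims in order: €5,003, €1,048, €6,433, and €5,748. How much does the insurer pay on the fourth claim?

Claim 1 — €5,003: deductible takes €1,260, €3,743 remains; owner's 10% is €374.30. Owner owes €1,634.30 (running OOP €1,634.30). Insurer: €5,003 − €1,634.30 = €3,368.70.
Claim 2 — €1,048: deductible already satisfied, so owner's share is 10% × €1,048 = €104.80. Owner pays €104.80; OOP now €1,739.10. Insurer: €1,048 − €104.80 = €943.20.
Claim 3 — €6,433: deductible met; 10% of €6,433 = €643.30. Owner pays €643.30; OOP now €2,382.40. Plan pays €6,433 − €643.30 = €5,789.70.
Claim 4 — €5,748: deductible already satisfied, so owner's share is 10% × €5,748 = €574.80. OOP would hit €2,957.20 > €2,850, so the cap limits the owner to €2,850 − €2,382.40 = €467.60. Insurer: €5,748 − €467.60 = €5,280.40.

€5,280.40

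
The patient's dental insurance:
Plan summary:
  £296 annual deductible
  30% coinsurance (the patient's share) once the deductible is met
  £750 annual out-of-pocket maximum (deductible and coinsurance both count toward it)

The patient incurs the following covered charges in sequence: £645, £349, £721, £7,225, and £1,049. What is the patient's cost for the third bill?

Claim 1 (£645): £296 to deductible, leaving £349; coinsurance £349 × 30% = £104.70. Patient owes £400.70 (running OOP £400.70).
Claim 2 (£349): 30% coinsurance on £349 = £104.70. Cost to patient: £104.70. OOP to date £505.40.
Claim 3 (£721): 30% coinsurance on £721 = £216.30. Cost to patient: £216.30. OOP to date £721.70.

£216.30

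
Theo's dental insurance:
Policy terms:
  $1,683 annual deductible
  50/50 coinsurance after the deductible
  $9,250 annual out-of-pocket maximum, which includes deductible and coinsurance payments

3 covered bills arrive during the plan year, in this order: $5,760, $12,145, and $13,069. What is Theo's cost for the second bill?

Bill 1, $5,760: deductible takes $1,683, $4,077 remains; coinsurance $4,077 × 50% = $2,038.50. Patient owes $3,721.50 (running OOP $3,721.50).
Bill 2, $12,145: deductible already satisfied, so patient's share is 50% × $12,145 = $6,072.50. OOP would hit $9,794 > $9,250, so the cap limits the patient to $9,250 − $3,721.50 = $5,528.50.

$5,528.50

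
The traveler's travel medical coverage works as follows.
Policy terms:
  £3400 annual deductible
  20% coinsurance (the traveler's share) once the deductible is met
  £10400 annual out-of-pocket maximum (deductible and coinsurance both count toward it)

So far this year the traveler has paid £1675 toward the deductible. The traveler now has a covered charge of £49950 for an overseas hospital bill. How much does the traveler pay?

Deductible still to meet: £3400 − £1675 = £1725.
The remaining £48225 (= £49950 − £1725) moves to coinsurance.
20% of £48225 = £9645 falls to the traveler.
So the traveler owes £1725 + £9645 = £11370 before any cap.
That would bring total out-of-pocket to £13045, past the £10400 cap. The traveler is capped at £10400 − £1675 = £8725 on this claim.

£8725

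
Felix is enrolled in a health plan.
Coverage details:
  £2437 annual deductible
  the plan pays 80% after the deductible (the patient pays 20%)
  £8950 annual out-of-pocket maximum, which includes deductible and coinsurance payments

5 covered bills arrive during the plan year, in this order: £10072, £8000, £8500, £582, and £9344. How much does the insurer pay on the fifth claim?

£7774.40

Bill 1, £10072: £2437 to deductible, leaving £7635; 20% of £7635 = £1527. Patient pays £3964; OOP now £3964. Insurer: £10072 − £3964 = £6108.
Bill 2, £8000: 20% coinsurance on £8000 = £1600. Patient pays £1600; OOP now £5564. Insurer: £8000 − £1600 = £6400.
Bill 3, £8500: deductible met; 20% of £8500 = £1700. Cost to patient: £1700. OOP to date £7264. Plan pays £8500 − £1700 = £6800.
Bill 4, £582: deductible already satisfied, so patient's share is 20% × £582 = £116.40. Patient pays £116.40; OOP now £7380.40. Plan pays £582 − £116.40 = £465.60.
Bill 5, £9344: 20% coinsurance on £9344 = £1868.80. Adding that to £7380.40 gives £9249.20, past the £8950 cap; patient pays only £8950 − £7380.40 = £1569.60. Insurer: £9344 − £1569.60 = £7774.40.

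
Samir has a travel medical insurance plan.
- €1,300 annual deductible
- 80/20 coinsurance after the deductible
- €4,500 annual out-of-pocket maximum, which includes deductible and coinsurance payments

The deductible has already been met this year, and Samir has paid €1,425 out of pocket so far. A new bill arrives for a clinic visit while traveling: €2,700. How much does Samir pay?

€540

The deductible is already satisfied, so the full bill goes to coinsurance.
Coinsurance: €2,700 × 20% = €540.
Cumulative spending €1,425 + €540 = €1,965 stays under the €4,500 maximum.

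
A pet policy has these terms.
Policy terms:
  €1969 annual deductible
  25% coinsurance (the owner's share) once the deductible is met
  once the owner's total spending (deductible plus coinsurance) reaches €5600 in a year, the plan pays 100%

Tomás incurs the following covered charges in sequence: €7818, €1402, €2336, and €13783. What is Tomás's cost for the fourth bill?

€1234.25

Claim 1 (€7818): €1969 finishes the deductible; €5849 goes to coinsurance; owner's 25% is €1462.25. Cost to owner: €3431.25. OOP to date €3431.25.
Claim 2 (€1402): deductible already satisfied, so owner's share is 25% × €1402 = €350.50. Owner owes €350.50 (running OOP €3781.75).
Claim 3 (€2336): deductible already satisfied, so owner's share is 25% × €2336 = €584. Owner pays €584; OOP now €4365.75.
Claim 4 (€13783): deductible met; 25% of €13783 = €3445.75. OOP would hit €7811.50 > €5600, so the cap limits the owner to €5600 − €4365.75 = €1234.25.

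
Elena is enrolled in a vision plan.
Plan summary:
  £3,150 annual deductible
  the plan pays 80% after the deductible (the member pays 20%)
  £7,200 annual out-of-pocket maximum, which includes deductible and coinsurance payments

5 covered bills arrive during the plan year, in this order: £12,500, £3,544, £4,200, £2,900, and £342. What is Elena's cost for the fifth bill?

Claim 1 — £12,500: deductible takes £3,150, £9,350 remains; member's 20% is £1,870. Member pays £5,020; OOP now £5,020.
Claim 2 — £3,544: 20% coinsurance on £3,544 = £708.80. Member pays £708.80; OOP now £5,728.80.
Claim 3 — £4,200: deductible met; 20% of £4,200 = £840. Member owes £840 (running OOP £6,568.80).
Claim 4 — £2,900: deductible already satisfied, so member's share is 20% × £2,900 = £580. Cost to member: £580. OOP to date £7,148.80.
Claim 5 — £342: deductible already satisfied, so member's share is 20% × £342 = £68.40. OOP would hit £7,217.20 > £7,200, so the cap limits the member to £7,200 − £7,148.80 = £51.20.

£51.20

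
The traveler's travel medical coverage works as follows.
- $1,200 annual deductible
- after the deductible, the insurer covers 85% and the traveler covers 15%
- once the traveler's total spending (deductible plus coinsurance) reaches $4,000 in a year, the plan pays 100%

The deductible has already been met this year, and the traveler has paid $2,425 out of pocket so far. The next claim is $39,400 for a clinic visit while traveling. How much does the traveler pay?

$1,575

The deductible is already satisfied, so the full bill goes to coinsurance.
Traveler's 15% share of $39,400 is $5,910.
Year-to-date out-of-pocket would reach $2,425 + $5,910 = $8,335, above the $4,000 maximum, so the traveler pays only $4,000 − $2,425 = $1,575.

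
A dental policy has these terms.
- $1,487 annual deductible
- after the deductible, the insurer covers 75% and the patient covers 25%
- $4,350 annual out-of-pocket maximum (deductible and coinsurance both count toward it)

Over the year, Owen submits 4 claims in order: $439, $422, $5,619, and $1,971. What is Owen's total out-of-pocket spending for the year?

#1 ($439): all of it applies to the deductible. Patient pays $439; OOP now $439.
#2 ($422): fully absorbed by the deductible. Patient owes $422 (running OOP $861).
#3 ($5,619): deductible takes $626, $4,993 remains; coinsurance $4,993 × 25% = $1,248.25. Patient owes $1,874.25 (running OOP $2,735.25).
#4 ($1,971): 25% coinsurance on $1,971 = $492.75. Patient owes $492.75 (running OOP $3,228).
Summing the patient's payments: $439 + $422 + $1,874.25 + $492.75 = $3,228.

$3,228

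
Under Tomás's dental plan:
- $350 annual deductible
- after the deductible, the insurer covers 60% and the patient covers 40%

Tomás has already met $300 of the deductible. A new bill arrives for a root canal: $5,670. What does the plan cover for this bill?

Remaining deductible: $350 − $300 = $50.
That leaves $5,670 − $50 = $5,620 for coinsurance.
Coinsurance: $5,620 × 40% = $2,248.
That puts the patient's cost at $50 + $2,248 = $2,298.
The plan picks up $5,670 − $2,298 = $3,372.

$3,372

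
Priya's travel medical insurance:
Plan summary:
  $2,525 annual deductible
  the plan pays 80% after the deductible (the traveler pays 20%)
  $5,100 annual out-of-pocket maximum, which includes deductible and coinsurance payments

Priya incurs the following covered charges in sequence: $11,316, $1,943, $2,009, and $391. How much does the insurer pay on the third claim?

Bill 1, $11,316: deductible takes $2,525, $8,791 remains; coinsurance $8,791 × 20% = $1,758.20. Traveler pays $4,283.20; OOP now $4,283.20. Plan pays $11,316 − $4,283.20 = $7,032.80.
Bill 2, $1,943: deductible met; 20% of $1,943 = $388.60. Traveler owes $388.60 (running OOP $4,671.80). Insurer: $1,943 − $388.60 = $1,554.40.
Bill 3, $2,009: 20% coinsurance on $2,009 = $401.80. Cost to traveler: $401.80. OOP to date $5,073.60. Plan pays $2,009 − $401.80 = $1,607.20.

$1,607.20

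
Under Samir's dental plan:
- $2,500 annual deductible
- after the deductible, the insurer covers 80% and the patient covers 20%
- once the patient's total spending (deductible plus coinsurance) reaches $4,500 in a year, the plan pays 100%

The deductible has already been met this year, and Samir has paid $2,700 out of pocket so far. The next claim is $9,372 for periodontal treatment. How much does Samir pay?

$1,800

With the deductible met, the entire $9,372 is subject to coinsurance.
Coinsurance: $9,372 × 20% = $1,874.40.
Year-to-date out-of-pocket would reach $2,700 + $1,874.40 = $4,574.40, above the $4,500 maximum, so the patient pays only $4,500 − $2,700 = $1,800.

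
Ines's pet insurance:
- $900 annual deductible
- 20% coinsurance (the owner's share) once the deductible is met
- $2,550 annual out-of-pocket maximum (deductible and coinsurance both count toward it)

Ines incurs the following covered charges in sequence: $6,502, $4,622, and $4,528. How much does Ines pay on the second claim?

Claim 1 — $6,502: $900 to deductible, leaving $5,602; coinsurance $5,602 × 20% = $1,120.40. Owner owes $2,020.40 (running OOP $2,020.40).
Claim 2 — $4,622: deductible met; 20% of $4,622 = $924.40. Adding that to $2,020.40 gives $2,944.80, past the $2,550 cap; owner pays only $2,550 − $2,020.40 = $529.60.

$529.60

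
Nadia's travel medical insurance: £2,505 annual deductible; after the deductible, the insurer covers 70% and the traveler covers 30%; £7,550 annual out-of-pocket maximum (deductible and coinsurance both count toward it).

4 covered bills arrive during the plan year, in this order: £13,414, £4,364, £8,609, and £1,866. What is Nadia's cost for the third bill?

£463.10

Bill 1, £13,414: deductible takes £2,505, £10,909 remains; 30% of £10,909 = £3,272.70. Traveler pays £5,777.70; OOP now £5,777.70.
Bill 2, £4,364: 30% coinsurance on £4,364 = £1,309.20. Traveler pays £1,309.20; OOP now £7,086.90.
Bill 3, £8,609: 30% coinsurance on £8,609 = £2,582.70. Adding that to £7,086.90 gives £9,669.60, past the £7,550 cap; traveler pays only £7,550 − £7,086.90 = £463.10.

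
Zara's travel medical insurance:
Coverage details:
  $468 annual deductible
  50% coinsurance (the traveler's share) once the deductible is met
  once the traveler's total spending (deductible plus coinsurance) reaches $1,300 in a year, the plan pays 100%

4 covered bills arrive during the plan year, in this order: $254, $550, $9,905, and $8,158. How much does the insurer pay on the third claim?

$9,241

#1 ($254): all of it applies to the deductible. Traveler owes $254 (running OOP $254). Plan pays $254 − $254 = $0.
#2 ($550): $214 to deductible, leaving $336; traveler's 50% is $168. Traveler owes $382 (running OOP $636). Plan pays $550 − $382 = $168.
#3 ($9,905): deductible already satisfied, so traveler's share is 50% × $9,905 = $4,952.50. That would push OOP to $5,588.50, over the $1,300 cap, so traveler pays $1,300 − $636 = $664. Plan pays $9,905 − $664 = $9,241.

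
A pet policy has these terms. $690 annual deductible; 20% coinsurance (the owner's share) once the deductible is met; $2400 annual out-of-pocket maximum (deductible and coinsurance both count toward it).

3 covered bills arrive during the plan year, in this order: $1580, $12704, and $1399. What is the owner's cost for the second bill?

Claim 1 ($1580): $690 to deductible, leaving $890; 20% of $890 = $178. Cost to owner: $868. OOP to date $868.
Claim 2 ($12704): deductible met; 20% of $12704 = $2540.80. OOP would hit $3408.80 > $2400, so the cap limits the owner to $2400 − $868 = $1532.

$1532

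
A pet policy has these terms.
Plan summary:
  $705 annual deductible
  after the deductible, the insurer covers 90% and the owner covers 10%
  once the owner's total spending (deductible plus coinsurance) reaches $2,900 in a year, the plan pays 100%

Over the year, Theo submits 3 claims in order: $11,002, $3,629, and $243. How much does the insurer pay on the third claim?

Claim 1 — $11,002: deductible takes $705, $10,297 remains; coinsurance $10,297 × 10% = $1,029.70. Owner pays $1,734.70; OOP now $1,734.70. Plan pays $11,002 − $1,734.70 = $9,267.30.
Claim 2 — $3,629: deductible already satisfied, so owner's share is 10% × $3,629 = $362.90. Owner pays $362.90; OOP now $2,097.60. Insurer: $3,629 − $362.90 = $3,266.10.
Claim 3 — $243: deductible met; 10% of $243 = $24.30. Owner owes $24.30 (running OOP $2,121.90). Insurer: $243 − $24.30 = $218.70.

$218.70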